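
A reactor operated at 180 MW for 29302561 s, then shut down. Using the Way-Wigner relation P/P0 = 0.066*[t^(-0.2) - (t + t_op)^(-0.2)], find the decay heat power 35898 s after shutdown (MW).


P/P0 = 0.066 * [t^(-0.2) - (t + t_op)^(-0.2)]
P/P0 = 0.066 * [35898^(-0.2) - (35898 + 29302561)^(-0.2)]
P/P0 = 0.066 * [0.1227400 - 0.03210055] = 0.005982204
P = 180 * 0.005982204 = 1.0768 MW

1.0768


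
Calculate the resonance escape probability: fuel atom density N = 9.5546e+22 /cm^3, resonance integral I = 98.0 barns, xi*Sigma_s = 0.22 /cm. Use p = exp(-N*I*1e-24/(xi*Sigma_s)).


p = exp(-N * I * 1e-24 / (xi*Sigma_s))
p = exp(-9.5546e+22 * 98.0 * 1e-24 / 0.22)
p = 3.2796e-19

3.2796e-19


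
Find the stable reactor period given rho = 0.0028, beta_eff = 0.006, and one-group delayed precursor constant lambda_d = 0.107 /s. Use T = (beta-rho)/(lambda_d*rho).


T = (beta - rho) / (lambda_d * rho)
T = (0.006 - 0.0028) / (0.107 * 0.0028)
T = 10.681 s

10.681


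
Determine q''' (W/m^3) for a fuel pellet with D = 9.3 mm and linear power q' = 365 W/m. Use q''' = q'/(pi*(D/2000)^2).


r = D / 2 / 1000 = 9.3 / 2 / 1000 = 0.00465 m
q''' = q' / (pi * r^2)
q''' = 365 / (pi * 0.00465^2)
q''' = 5.3733e+06 W/m^3

5.3733e+06


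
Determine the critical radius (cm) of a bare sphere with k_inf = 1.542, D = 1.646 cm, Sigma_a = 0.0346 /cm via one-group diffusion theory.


L^2 = D / Sigma_a = 1.646 / 0.0346 = 47.57225 cm^2
B_m^2 = (k_inf - 1) / L^2 = (1.542 - 1) / 47.57225 = 0.01139320 /cm^2
For a bare sphere: B_g = pi/R, so R_c = pi / sqrt(B_m^2)
R_c = pi / sqrt(0.01139320) = 29.432 cm

29.432


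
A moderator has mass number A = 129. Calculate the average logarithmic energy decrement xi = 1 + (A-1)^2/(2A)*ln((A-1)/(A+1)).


xi = 1 + (A-1)^2/(2A) * ln((A-1)/(A+1))
xi = 1 + (129-1)^2/(2*129) * ln((129-1)/(129 +1))
xi = 0.015424

0.015424


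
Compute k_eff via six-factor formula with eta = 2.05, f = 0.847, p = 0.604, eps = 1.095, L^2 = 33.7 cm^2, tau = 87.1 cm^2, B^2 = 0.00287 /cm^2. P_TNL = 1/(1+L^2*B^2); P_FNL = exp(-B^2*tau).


k_inf = eta*f*p*eps = 2.05*0.847*0.604*1.095 = 1.148387
P_TNL = 1/(1 + L^2*B^2) = 1/(1 + 33.7*0.00287) = 0.9118106
P_FNL = exp(-B^2*tau) = exp(-0.00287*87.1) = 0.7788187
k_eff = k_inf * P_TNL * P_FNL = 1.148387 * 0.9118106 * 0.7788187
k_eff = 0.81551

0.81551


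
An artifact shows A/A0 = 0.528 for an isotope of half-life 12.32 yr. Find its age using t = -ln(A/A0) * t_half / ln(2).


lambda = ln(2) / t_half = ln(2) / 12.32 = 0.05626195 /yr
t = -ln(A/A0) / lambda
t = -ln(0.528) / 0.05626195
t = 11.352 yr

11.352


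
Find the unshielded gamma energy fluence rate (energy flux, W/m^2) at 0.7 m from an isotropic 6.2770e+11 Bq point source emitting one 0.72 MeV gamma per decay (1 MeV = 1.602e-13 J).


psi = A * E * 1.602e-13 / (4*pi*r^2)
psi = 6.2770e+11 * 0.72 * 1.602e-13 / (4*pi*0.7^2)
psi = 0.011758 W/m^2

0.011758


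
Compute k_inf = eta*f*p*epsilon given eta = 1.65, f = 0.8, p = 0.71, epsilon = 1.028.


k_inf = eta * f * p * epsilon
k_inf = 1.65 * 0.8 * 0.71 * 1.028
k_inf = 0.96344

0.96344


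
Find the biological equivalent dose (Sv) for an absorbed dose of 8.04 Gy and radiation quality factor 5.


H = D * Q
H = 8.04 * 5
H = 40.200 Sv

40.200


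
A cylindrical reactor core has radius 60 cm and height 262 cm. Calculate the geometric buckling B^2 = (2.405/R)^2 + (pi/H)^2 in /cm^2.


B^2 = (2.405/R)^2 + (pi/H)^2
B^2 = (2.405/60)^2 + (pi/262)^2
B^2 = 0.0017505 /cm^2

0.0017505


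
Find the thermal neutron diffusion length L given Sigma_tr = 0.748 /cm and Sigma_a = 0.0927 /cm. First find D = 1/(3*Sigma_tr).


D = 1 / (3 * Sigma_tr) = 1 / (3 * 0.748) = 0.4456328 cm
L = sqrt(D / Sigma_a)
L = sqrt(0.4456328 / 0.0927)
L = 2.1925 cm

2.1925


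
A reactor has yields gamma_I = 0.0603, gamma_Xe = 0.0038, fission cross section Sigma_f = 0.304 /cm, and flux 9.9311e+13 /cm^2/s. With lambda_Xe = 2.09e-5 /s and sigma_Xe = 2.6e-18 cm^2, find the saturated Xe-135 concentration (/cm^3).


Xe_eq = (gamma_I + gamma_Xe) * Sigma_f * phi / (lambda_Xe + sigma_Xe * phi)
Numerator = (0.0603 + 0.0038) * 0.304 * 9.9311e+13 = 1.935214e+12
Denominator = 2.09e-5 + 2.6e-18 * 9.9311e+13 = 2.791086e-04
Xe_eq = 1.935214e+12 / 2.791086e-04 = 6.9336e+15 /cm^3

6.9336e+15


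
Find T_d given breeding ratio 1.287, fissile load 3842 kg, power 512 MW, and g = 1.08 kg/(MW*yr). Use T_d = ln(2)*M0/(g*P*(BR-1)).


Breeding gain G = BR - 1 = 1.287 - 1 = 0.287
Fissile production rate = g * P * G = 1.08 * 512 * 0.287 = 158.69952 kg/yr
T_d = ln(2) * M0 / (g * P * G)
T_d = ln(2) * 3842 / 158.69952 = 16.781 yr

16.781


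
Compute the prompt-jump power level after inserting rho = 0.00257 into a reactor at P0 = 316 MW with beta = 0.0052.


P1/P0 = beta / (beta - rho)
P1/P0 = 0.0052 / (0.0052 - 0.00257) = 1.977186
P1 = 316 * 1.977186 = 624.79 MW

624.79


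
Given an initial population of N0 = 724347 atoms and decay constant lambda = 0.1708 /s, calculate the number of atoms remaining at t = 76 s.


N = N0 * exp(-lambda * t)
N = 724347 * exp(-0.1708 * 76)
N = 1.6690

1.6690


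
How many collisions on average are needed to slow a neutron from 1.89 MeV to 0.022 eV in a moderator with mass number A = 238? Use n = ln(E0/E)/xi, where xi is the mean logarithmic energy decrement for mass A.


xi = 1 + (A-1)^2/(2A)*ln((A-1)/(A+1)) = 0.008379872 (for A = 238)
n = ln(E0/E) / xi
n = ln(1.89e6 / 0.022) / 0.008379872
n = ln(8.590909e+07) / 0.008379872 = 2180.1

2180.1


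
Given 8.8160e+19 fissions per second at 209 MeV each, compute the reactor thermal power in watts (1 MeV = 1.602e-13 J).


P = fission_rate * E_MeV * 1.602e-13
P = 8.8160e+19 * 209 * 1.602e-13
P = 2.9518e+09 W

2.9518e+09


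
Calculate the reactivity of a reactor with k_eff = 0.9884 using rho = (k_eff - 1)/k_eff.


rho = (k_eff - 1) / k_eff
rho = (0.9884 - 1) / 0.9884
rho = -0.011736

-0.011736


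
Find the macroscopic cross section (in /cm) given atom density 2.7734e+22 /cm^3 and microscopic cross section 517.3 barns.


Sigma = N * sigma_barns * 1e-24
Sigma = 2.7734e+22 * 517.3 * 1e-24
Sigma = 14.347 /cm

14.347


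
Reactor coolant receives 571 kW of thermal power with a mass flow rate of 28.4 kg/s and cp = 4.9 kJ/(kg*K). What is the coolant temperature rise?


dT = Q / (m_dot * cp)
dT = 571 / (28.4 * 4.9)
dT = 4.1032 C

4.1032


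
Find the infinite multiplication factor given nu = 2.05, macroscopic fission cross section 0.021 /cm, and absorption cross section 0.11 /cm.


k_inf = nu * Sigma_f / Sigma_a
k_inf = 2.05 * 0.021 / 0.11
k_inf = 0.39136

0.39136


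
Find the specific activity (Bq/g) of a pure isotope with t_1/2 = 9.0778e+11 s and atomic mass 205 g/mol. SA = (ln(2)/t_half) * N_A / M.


lambda = ln(2) / t_half = ln(2) / 9.0778e+11 = 7.635630e-13 /s
SA = lambda * N_A / M
SA = 7.635630e-13 * 6.022e23 / 205
SA = 2.2430e+09 Bq/g

2.2430e+09


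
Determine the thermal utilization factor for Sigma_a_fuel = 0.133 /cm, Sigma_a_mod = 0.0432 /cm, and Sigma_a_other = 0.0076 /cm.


f = Sigma_a_fuel / (Sigma_a_fuel + Sigma_a_mod + Sigma_a_other)
f = 0.133 / (0.133 + 0.0432 + 0.0076)
f = 0.72361

0.72361


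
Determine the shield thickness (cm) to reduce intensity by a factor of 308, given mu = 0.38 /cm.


x = ln(factor) / mu
x = ln(308) / 0.38
x = 15.079 cm

15.079


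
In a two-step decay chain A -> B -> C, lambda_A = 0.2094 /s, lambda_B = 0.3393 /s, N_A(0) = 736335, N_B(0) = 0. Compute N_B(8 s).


N_B(t) = lambda_A * N_A0 / (lambda_B - lambda_A) * [exp(-lambda_A*t) - exp(-lambda_B*t)]
exp(-0.2094*8) = 0.1872707; exp(-0.3393*8) = 0.06624469
N_B = 0.2094 * 736335 / (0.3393 - 0.2094) * (0.1872707 - 0.06624469)
N_B = 143655

143655


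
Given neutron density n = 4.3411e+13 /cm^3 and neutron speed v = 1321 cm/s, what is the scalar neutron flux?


phi = n * v
phi = 4.3411e+13 * 1321
phi = 5.7346e+16 /cm^2/s

5.7346e+16


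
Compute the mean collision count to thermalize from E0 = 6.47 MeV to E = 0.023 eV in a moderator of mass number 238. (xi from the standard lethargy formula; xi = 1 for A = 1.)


xi = 1 + (A-1)^2/(2A)*ln((A-1)/(A+1)) = 0.008379872 (for A = 238)
n = ln(E0/E) / xi
n = ln(6.47e6 / 0.023) / 0.008379872
n = ln(2.813043e+08) / 0.008379872 = 2321.6

2321.6


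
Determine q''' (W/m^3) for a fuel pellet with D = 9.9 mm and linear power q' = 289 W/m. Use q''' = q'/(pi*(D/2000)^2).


r = D / 2 / 1000 = 9.9 / 2 / 1000 = 0.00495 m
q''' = q' / (pi * r^2)
q''' = 289 / (pi * 0.00495^2)
q''' = 3.7544e+06 W/m^3

3.7544e+06


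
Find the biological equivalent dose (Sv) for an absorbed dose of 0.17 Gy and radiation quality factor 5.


H = D * Q
H = 0.17 * 5
H = 0.85000 Sv

0.85000


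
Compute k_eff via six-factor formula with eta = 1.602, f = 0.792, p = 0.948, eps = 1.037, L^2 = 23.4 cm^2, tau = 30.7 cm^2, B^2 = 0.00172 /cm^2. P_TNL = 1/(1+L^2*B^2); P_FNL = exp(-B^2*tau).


k_inf = eta*f*p*eps = 1.602*0.792*0.948*1.037 = 1.247311
P_TNL = 1/(1 + L^2*B^2) = 1/(1 + 23.4*0.00172) = 0.9613092
P_FNL = exp(-B^2*tau) = exp(-0.00172*30.7) = 0.9485659
k_eff = k_inf * P_TNL * P_FNL = 1.247311 * 0.9613092 * 0.9485659
k_eff = 1.1374

1.1374


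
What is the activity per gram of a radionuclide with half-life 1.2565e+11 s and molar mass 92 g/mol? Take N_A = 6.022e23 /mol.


lambda = ln(2) / t_half = ln(2) / 1.2565e+11 = 5.516492e-12 /s
SA = lambda * N_A / M
SA = 5.516492e-12 * 6.022e23 / 92
SA = 3.6109e+10 Bq/g

3.6109e+10


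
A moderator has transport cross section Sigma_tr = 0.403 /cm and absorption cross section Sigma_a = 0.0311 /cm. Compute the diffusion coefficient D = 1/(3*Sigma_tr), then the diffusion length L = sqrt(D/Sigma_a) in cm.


D = 1 / (3 * Sigma_tr) = 1 / (3 * 0.403) = 0.8271299 cm
L = sqrt(D / Sigma_a)
L = sqrt(0.8271299 / 0.0311)
L = 5.1571 cm

5.1571


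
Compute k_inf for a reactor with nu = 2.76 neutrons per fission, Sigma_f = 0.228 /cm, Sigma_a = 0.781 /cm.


k_inf = nu * Sigma_f / Sigma_a
k_inf = 2.76 * 0.228 / 0.781
k_inf = 0.80574

0.80574


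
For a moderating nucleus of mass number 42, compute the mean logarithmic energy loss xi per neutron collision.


xi = 1 + (A-1)^2/(2A) * ln((A-1)/(A+1))
xi = 1 + (42-1)^2/(2*42) * ln((42-1)/(42 +1))
xi = 0.046872

0.046872


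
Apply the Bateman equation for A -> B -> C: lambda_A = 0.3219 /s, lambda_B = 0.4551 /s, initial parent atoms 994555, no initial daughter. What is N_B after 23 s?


N_B(t) = lambda_A * N_A0 / (lambda_B - lambda_A) * [exp(-lambda_A*t) - exp(-lambda_B*t)]
exp(-0.3219*23) = 6.089953e-04; exp(-0.4551*23) = 2.845178e-05
N_B = 0.3219 * 994555 / (0.4551 - 0.3219) * (6.089953e-04 - 2.845178e-05)
N_B = 1395.3

1395.3


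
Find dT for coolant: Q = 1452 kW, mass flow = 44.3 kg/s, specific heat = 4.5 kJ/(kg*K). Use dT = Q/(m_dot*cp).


dT = Q / (m_dot * cp)
dT = 1452 / (44.3 * 4.5)
dT = 7.2837 C

7.2837


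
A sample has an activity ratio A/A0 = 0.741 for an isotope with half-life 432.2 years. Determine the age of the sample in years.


lambda = ln(2) / t_half = ln(2) / 432.2 = 0.001603765 /yr
t = -ln(A/A0) / lambda
t = -ln(0.741) / 0.001603765
t = 186.91 yr

186.91


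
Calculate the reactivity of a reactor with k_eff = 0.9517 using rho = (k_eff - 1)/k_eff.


rho = (k_eff - 1) / k_eff
rho = (0.9517 - 1) / 0.9517
rho = -0.050751

-0.050751


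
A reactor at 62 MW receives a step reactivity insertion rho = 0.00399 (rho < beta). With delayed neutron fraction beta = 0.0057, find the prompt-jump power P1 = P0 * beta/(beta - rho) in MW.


P1/P0 = beta / (beta - rho)
P1/P0 = 0.0057 / (0.0057 - 0.00399) = 3.333333
P1 = 62 * 3.333333 = 206.67 MW

206.67


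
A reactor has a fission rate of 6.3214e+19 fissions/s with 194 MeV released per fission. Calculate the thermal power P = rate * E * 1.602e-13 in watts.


P = fission_rate * E_MeV * 1.602e-13
P = 6.3214e+19 * 194 * 1.602e-13
P = 1.9646e+09 W

1.9646e+09


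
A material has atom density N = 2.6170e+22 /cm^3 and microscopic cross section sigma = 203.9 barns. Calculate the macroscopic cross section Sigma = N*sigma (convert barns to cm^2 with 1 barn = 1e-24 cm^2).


Sigma = N * sigma_barns * 1e-24
Sigma = 2.6170e+22 * 203.9 * 1e-24
Sigma = 5.3361 /cm

5.3361


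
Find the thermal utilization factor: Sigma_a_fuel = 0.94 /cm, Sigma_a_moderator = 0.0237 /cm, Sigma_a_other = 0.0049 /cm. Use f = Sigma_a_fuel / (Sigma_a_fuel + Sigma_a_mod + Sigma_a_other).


f = Sigma_a_fuel / (Sigma_a_fuel + Sigma_a_mod + Sigma_a_other)
f = 0.94 / (0.94 + 0.0237 + 0.0049)
f = 0.97047

0.97047


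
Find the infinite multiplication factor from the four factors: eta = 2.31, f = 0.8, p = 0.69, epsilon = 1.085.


k_inf = eta * f * p * epsilon
k_inf = 2.31 * 0.8 * 0.69 * 1.085
k_inf = 1.3835

1.3835


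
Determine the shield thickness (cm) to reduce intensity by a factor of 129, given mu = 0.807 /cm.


x = ln(factor) / mu
x = ln(129) / 0.807
x = 6.0221 cm

6.0221


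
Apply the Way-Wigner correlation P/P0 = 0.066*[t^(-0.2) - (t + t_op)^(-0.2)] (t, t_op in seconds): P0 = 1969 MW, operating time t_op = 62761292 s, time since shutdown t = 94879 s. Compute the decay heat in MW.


P/P0 = 0.066 * [t^(-0.2) - (t + t_op)^(-0.2)]
P/P0 = 0.066 * [94879^(-0.2) - (94879 + 62761292)^(-0.2)]
P/P0 = 0.066 * [0.1010569 - 0.02756325] = 0.004850581
P = 1969 * 0.004850581 = 9.5508 MW

9.5508


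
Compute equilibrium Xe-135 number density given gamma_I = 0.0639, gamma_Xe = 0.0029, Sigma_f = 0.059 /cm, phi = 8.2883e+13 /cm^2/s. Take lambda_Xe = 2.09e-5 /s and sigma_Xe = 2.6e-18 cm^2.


Xe_eq = (gamma_I + gamma_Xe) * Sigma_f * phi / (lambda_Xe + sigma_Xe * phi)
Numerator = (0.0639 + 0.0029) * 0.059 * 8.2883e+13 = 3.266585e+11
Denominator = 2.09e-5 + 2.6e-18 * 8.2883e+13 = 2.363958e-04
Xe_eq = 3.266585e+11 / 2.363958e-04 = 1.3818e+15 /cm^3

1.3818e+15


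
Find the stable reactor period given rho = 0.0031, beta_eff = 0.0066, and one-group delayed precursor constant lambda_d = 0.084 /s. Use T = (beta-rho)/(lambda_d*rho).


T = (beta - rho) / (lambda_d * rho)
T = (0.0066 - 0.0031) / (0.084 * 0.0031)
T = 13.441 s

13.441


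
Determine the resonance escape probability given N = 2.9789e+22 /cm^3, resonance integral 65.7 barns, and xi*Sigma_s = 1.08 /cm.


p = exp(-N * I * 1e-24 / (xi*Sigma_s))
p = exp(-2.9789e+22 * 65.7 * 1e-24 / 1.08)
p = 0.16330

0.16330


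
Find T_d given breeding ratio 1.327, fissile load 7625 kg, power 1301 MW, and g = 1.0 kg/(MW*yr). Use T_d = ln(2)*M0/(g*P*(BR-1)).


Breeding gain G = BR - 1 = 1.327 - 1 = 0.327
Fissile production rate = g * P * G = 1.0 * 1301 * 0.327 = 425.427 kg/yr
T_d = ln(2) * M0 / (g * P * G)
T_d = ln(2) * 7625 / 425.427 = 12.423 yr

12.423


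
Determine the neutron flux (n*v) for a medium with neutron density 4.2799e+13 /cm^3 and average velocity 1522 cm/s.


phi = n * v
phi = 4.2799e+13 * 1522
phi = 6.5140e+16 /cm^2/s

6.5140e+16


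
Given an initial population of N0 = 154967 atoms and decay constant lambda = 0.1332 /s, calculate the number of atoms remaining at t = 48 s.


N = N0 * exp(-lambda * t)
N = 154967 * exp(-0.1332 * 48)
N = 259.14

259.14


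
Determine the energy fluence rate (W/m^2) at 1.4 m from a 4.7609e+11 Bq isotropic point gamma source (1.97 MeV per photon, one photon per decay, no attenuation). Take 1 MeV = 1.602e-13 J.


psi = A * E * 1.602e-13 / (4*pi*r^2)
psi = 4.7609e+11 * 1.97 * 1.602e-13 / (4*pi*1.4^2)
psi = 0.0061003 W/m^2

0.0061003


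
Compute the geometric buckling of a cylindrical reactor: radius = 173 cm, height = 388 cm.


B^2 = (2.405/R)^2 + (pi/H)^2
B^2 = (2.405/173)^2 + (pi/388)^2
B^2 = 2.5882e-04 /cm^2

2.5882e-04


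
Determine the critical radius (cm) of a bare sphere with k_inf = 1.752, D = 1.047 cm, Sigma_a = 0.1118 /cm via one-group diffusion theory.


L^2 = D / Sigma_a = 1.047 / 0.1118 = 9.364937 cm^2
B_m^2 = (k_inf - 1) / L^2 = (1.752 - 1) / 9.364937 = 0.08029953 /cm^2
For a bare sphere: B_g = pi/R, so R_c = pi / sqrt(B_m^2)
R_c = pi / sqrt(0.08029953) = 11.086 cm

11.086


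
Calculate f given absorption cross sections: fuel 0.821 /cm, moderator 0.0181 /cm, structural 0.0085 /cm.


f = Sigma_a_fuel / (Sigma_a_fuel + Sigma_a_mod + Sigma_a_other)
f = 0.821 / (0.821 + 0.0181 + 0.0085)
f = 0.96862

0.96862


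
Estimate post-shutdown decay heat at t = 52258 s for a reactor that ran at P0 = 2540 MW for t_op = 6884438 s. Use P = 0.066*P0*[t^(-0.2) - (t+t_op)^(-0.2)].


P/P0 = 0.066 * [t^(-0.2) - (t + t_op)^(-0.2)]
P/P0 = 0.066 * [52258^(-0.2) - (52258 + 6884438)^(-0.2)]
P/P0 = 0.066 * [0.1138595 - 0.04283211] = 0.004687808
P = 2540 * 0.004687808 = 11.907 MW

11.907


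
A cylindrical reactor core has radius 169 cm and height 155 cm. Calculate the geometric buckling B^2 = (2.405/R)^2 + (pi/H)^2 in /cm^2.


B^2 = (2.405/R)^2 + (pi/H)^2
B^2 = (2.405/169)^2 + (pi/155)^2
B^2 = 6.1332e-04 /cm^2

6.1332e-04


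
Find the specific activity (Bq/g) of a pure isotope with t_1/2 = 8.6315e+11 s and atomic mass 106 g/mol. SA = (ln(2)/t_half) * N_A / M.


lambda = ln(2) / t_half = ln(2) / 8.6315e+11 = 8.030437e-13 /s
SA = lambda * N_A / M
SA = 8.030437e-13 * 6.022e23 / 106
SA = 4.5622e+09 Bq/g

4.5622e+09


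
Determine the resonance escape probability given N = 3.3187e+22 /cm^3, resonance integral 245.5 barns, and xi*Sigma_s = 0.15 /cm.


p = exp(-N * I * 1e-24 / (xi*Sigma_s))
p = exp(-3.3187e+22 * 245.5 * 1e-24 / 0.15)
p = 2.5754e-24

2.5754e-24


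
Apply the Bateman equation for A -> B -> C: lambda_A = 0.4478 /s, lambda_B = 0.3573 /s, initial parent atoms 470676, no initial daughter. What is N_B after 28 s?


N_B(t) = lambda_A * N_A0 / (lambda_B - lambda_A) * [exp(-lambda_A*t) - exp(-lambda_B*t)]
exp(-0.4478*28) = 3.586262e-06; exp(-0.3573*28) = 4.520061e-05
N_B = 0.4478 * 470676 / (0.3573 - 0.4478) * (3.586262e-06 - 4.520061e-05)
N_B = 96.917

96.917


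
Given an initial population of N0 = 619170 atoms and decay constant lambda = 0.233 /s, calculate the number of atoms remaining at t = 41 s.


N = N0 * exp(-lambda * t)
N = 619170 * exp(-0.233 * 41)
N = 43.954

43.954


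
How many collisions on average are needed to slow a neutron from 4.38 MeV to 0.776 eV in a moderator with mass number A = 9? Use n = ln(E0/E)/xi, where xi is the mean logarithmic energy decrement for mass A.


xi = 1 + (A-1)^2/(2A)*ln((A-1)/(A+1)) = 0.2066007 (for A = 9)
n = ln(E0/E) / xi
n = ln(4.38e6 / 0.776) / 0.2066007
n = ln(5.644330e+06) / 0.2066007 = 75.247

75.247


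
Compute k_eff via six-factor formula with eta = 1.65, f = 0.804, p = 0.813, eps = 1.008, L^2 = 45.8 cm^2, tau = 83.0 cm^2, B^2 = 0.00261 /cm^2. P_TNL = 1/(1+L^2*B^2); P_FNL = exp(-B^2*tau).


k_inf = eta*f*p*eps = 1.65*0.804*0.813*1.008 = 1.087154
P_TNL = 1/(1 + L^2*B^2) = 1/(1 + 45.8*0.00261) = 0.8932256
P_FNL = exp(-B^2*tau) = exp(-0.00261*83.0) = 0.8052278
k_eff = k_inf * P_TNL * P_FNL = 1.087154 * 0.8932256 * 0.8052278
k_eff = 0.78194

0.78194


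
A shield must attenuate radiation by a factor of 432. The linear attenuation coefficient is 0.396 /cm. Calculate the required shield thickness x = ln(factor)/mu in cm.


x = ln(factor) / mu
x = ln(432) / 0.396
x = 15.324 cm

15.324


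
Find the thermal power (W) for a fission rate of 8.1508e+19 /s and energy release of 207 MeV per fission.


P = fission_rate * E_MeV * 1.602e-13
P = 8.1508e+19 * 207 * 1.602e-13
P = 2.7029e+09 W

2.7029e+09


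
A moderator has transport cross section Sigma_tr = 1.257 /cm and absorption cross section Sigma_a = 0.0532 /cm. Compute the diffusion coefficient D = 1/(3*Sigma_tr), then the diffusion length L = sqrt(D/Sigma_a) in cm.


D = 1 / (3 * Sigma_tr) = 1 / (3 * 1.257) = 0.2651816 cm
L = sqrt(D / Sigma_a)
L = sqrt(0.2651816 / 0.0532)
L = 2.2326 cm

2.2326


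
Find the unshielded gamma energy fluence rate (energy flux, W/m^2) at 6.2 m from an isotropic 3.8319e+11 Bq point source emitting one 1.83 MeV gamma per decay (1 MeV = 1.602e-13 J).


psi = A * E * 1.602e-13 / (4*pi*r^2)
psi = 3.8319e+11 * 1.83 * 1.602e-13 / (4*pi*6.2^2)
psi = 2.3256e-04 W/m^2

2.3256e-04


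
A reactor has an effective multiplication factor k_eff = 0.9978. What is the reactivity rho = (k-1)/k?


rho = (k_eff - 1) / k_eff
rho = (0.9978 - 1) / 0.9978
rho = -0.0022049

-0.0022049


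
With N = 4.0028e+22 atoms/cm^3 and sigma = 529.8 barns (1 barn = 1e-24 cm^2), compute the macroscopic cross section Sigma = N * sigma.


Sigma = N * sigma_barns * 1e-24
Sigma = 4.0028e+22 * 529.8 * 1e-24
Sigma = 21.207 /cm

21.207


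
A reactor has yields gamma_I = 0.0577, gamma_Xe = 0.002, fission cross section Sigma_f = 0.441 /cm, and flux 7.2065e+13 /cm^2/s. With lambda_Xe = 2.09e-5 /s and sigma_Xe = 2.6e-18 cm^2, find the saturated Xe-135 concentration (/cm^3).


Xe_eq = (gamma_I + gamma_Xe) * Sigma_f * phi / (lambda_Xe + sigma_Xe * phi)
Numerator = (0.0577 + 0.002) * 0.441 * 7.2065e+13 = 1.897306e+12
Denominator = 2.09e-5 + 2.6e-18 * 7.2065e+13 = 2.082690e-04
Xe_eq = 1.897306e+12 / 2.082690e-04 = 9.1099e+15 /cm^3

9.1099e+15


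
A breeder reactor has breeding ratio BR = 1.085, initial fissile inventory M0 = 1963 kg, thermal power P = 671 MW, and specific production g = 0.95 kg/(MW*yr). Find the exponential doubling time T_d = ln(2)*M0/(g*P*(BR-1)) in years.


Breeding gain G = BR - 1 = 1.085 - 1 = 0.085
Fissile production rate = g * P * G = 0.95 * 671 * 0.085 = 54.18325 kg/yr
T_d = ln(2) * M0 / (g * P * G)
T_d = ln(2) * 1963 / 54.18325 = 25.112 yr

25.112


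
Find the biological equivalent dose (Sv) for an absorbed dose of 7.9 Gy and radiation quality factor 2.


H = D * Q
H = 7.9 * 2
H = 15.800 Sv

15.800


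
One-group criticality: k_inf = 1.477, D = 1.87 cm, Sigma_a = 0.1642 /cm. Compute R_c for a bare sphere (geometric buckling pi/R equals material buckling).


L^2 = D / Sigma_a = 1.87 / 0.1642 = 11.38855 cm^2
B_m^2 = (k_inf - 1) / L^2 = (1.477 - 1) / 11.38855 = 0.04188417 /cm^2
For a bare sphere: B_g = pi/R, so R_c = pi / sqrt(B_m^2)
R_c = pi / sqrt(0.04188417) = 15.351 cm

15.351


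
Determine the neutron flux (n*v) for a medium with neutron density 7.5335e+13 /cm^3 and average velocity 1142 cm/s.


phi = n * v
phi = 7.5335e+13 * 1142
phi = 8.6033e+16 /cm^2/s

8.6033e+16


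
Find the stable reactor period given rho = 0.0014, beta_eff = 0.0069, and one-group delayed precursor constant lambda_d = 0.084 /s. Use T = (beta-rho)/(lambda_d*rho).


T = (beta - rho) / (lambda_d * rho)
T = (0.0069 - 0.0014) / (0.084 * 0.0014)
T = 46.769 s

46.769


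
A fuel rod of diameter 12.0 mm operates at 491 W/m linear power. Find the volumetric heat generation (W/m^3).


r = D / 2 / 1000 = 12.0 / 2 / 1000 = 0.006 m
q''' = q' / (pi * r^2)
q''' = 491 / (pi * 0.006^2)
q''' = 4.3414e+06 W/m^3

4.3414e+06


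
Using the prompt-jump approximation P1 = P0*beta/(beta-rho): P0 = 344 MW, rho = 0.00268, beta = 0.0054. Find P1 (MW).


P1/P0 = beta / (beta - rho)
P1/P0 = 0.0054 / (0.0054 - 0.00268) = 1.985294
P1 = 344 * 1.985294 = 682.94 MW

682.94


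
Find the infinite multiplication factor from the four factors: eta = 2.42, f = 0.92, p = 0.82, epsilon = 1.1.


k_inf = eta * f * p * epsilon
k_inf = 2.42 * 0.92 * 0.82 * 1.1
k_inf = 2.0082

2.0082


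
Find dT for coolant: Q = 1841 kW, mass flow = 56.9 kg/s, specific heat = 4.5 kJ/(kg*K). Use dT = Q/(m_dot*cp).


dT = Q / (m_dot * cp)
dT = 1841 / (56.9 * 4.5)
dT = 7.1900 C

7.1900


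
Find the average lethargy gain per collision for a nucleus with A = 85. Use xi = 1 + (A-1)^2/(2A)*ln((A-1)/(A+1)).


xi = 1 + (A-1)^2/(2A) * ln((A-1)/(A+1))
xi = 1 + (85-1)^2/(2*85) * ln((85-1)/(85 +1))
xi = 0.023346

0.023346


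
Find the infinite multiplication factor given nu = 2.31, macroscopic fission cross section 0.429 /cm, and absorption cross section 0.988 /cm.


k_inf = nu * Sigma_f / Sigma_a
k_inf = 2.31 * 0.429 / 0.988
k_inf = 1.0030

1.0030


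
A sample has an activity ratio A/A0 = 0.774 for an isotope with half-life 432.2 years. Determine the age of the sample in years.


lambda = ln(2) / t_half = ln(2) / 432.2 = 0.001603765 /yr
t = -ln(A/A0) / lambda
t = -ln(0.774) / 0.001603765
t = 159.74 yr

159.74


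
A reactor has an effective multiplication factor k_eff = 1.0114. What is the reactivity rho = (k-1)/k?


rho = (k_eff - 1) / k_eff
rho = (1.0114 - 1) / 1.0114
rho = 0.011272

0.011272


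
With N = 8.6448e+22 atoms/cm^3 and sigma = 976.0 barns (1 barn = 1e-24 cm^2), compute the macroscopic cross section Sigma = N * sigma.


Sigma = N * sigma_barns * 1e-24
Sigma = 8.6448e+22 * 976.0 * 1e-24
Sigma = 84.373 /cm

84.373


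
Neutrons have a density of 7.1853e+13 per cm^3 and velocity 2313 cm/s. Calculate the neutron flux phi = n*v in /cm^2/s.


phi = n * v
phi = 7.1853e+13 * 2313
phi = 1.6620e+17 /cm^2/s

1.6620e+17


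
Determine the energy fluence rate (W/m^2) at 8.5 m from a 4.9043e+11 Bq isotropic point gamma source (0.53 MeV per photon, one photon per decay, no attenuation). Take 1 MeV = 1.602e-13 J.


psi = A * E * 1.602e-13 / (4*pi*r^2)
psi = 4.9043e+11 * 0.53 * 1.602e-13 / (4*pi*8.5^2)
psi = 4.5864e-05 W/m^2

4.5864e-05


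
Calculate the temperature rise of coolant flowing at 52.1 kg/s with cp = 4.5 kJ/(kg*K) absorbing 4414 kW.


dT = Q / (m_dot * cp)
dT = 4414 / (52.1 * 4.5)
dT = 18.827 C

18.827


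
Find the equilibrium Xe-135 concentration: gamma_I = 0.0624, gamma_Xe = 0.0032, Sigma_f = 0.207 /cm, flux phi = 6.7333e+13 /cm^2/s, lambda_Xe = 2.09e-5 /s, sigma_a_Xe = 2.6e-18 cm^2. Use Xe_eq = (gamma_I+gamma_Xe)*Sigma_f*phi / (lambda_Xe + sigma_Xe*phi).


Xe_eq = (gamma_I + gamma_Xe) * Sigma_f * phi / (lambda_Xe + sigma_Xe * phi)
Numerator = (0.0624 + 0.0032) * 0.207 * 6.7333e+13 = 9.143283e+11
Denominator = 2.09e-5 + 2.6e-18 * 6.7333e+13 = 1.959658e-04
Xe_eq = 9.143283e+11 / 1.959658e-04 = 4.6658e+15 /cm^3

4.6658e+15


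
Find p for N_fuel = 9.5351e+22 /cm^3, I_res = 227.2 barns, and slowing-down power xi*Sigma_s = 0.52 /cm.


p = exp(-N * I * 1e-24 / (xi*Sigma_s))
p = exp(-9.5351e+22 * 227.2 * 1e-24 / 0.52)
p = 8.0693e-19

8.0693e-19


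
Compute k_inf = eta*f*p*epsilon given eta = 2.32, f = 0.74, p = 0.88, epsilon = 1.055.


k_inf = eta * f * p * epsilon
k_inf = 2.32 * 0.74 * 0.88 * 1.055
k_inf = 1.5939

1.5939


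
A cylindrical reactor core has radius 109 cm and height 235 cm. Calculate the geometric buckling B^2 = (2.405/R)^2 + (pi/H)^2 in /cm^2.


B^2 = (2.405/R)^2 + (pi/H)^2
B^2 = (2.405/109)^2 + (pi/235)^2
B^2 = 6.6555e-04 /cm^2

6.6555e-04


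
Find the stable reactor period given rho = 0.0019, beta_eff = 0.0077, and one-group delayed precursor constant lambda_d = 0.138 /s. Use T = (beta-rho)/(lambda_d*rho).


T = (beta - rho) / (lambda_d * rho)
T = (0.0077 - 0.0019) / (0.138 * 0.0019)
T = 22.121 s

22.121


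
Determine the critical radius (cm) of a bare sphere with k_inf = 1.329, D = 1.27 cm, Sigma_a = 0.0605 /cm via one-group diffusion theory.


L^2 = D / Sigma_a = 1.27 / 0.0605 = 20.99174 cm^2
B_m^2 = (k_inf - 1) / L^2 = (1.329 - 1) / 20.99174 = 0.01567283 /cm^2
For a bare sphere: B_g = pi/R, so R_c = pi / sqrt(B_m^2)
R_c = pi / sqrt(0.01567283) = 25.094 cm

25.094


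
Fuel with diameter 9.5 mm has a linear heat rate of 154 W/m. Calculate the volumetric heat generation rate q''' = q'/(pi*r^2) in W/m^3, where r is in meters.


r = D / 2 / 1000 = 9.5 / 2 / 1000 = 0.00475 m
q''' = q' / (pi * r^2)
q''' = 154 / (pi * 0.00475^2)
q''' = 2.1726e+06 W/m^3

2.1726e+06


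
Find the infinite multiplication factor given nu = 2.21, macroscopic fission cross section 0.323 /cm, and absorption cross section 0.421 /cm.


k_inf = nu * Sigma_f / Sigma_a
k_inf = 2.21 * 0.323 / 0.421
k_inf = 1.6956

1.6956


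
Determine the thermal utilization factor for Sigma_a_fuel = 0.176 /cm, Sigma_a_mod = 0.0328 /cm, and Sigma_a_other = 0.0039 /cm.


f = Sigma_a_fuel / (Sigma_a_fuel + Sigma_a_mod + Sigma_a_other)
f = 0.176 / (0.176 + 0.0328 + 0.0039)
f = 0.82746

0.82746


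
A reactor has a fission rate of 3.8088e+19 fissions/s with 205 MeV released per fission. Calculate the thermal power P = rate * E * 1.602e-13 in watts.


P = fission_rate * E_MeV * 1.602e-13
P = 3.8088e+19 * 205 * 1.602e-13
P = 1.2508e+09 W

1.2508e+09


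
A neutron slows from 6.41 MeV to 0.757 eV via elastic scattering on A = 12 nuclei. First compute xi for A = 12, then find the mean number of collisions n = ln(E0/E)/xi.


xi = 1 + (A-1)^2/(2A)*ln((A-1)/(A+1)) = 0.1577690 (for A = 12)
n = ln(E0/E) / xi
n = ln(6.41e6 / 0.757) / 0.1577690
n = ln(8.467635e+06) / 0.1577690 = 101.11

101.11


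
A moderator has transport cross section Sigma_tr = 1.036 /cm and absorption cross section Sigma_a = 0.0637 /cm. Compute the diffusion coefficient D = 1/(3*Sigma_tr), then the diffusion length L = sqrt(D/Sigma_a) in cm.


D = 1 / (3 * Sigma_tr) = 1 / (3 * 1.036) = 0.3217503 cm
L = sqrt(D / Sigma_a)
L = sqrt(0.3217503 / 0.0637)
L = 2.2474 cm

2.2474


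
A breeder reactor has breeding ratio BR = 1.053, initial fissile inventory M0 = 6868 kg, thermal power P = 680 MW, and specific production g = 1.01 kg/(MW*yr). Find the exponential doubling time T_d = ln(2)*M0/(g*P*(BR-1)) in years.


Breeding gain G = BR - 1 = 1.053 - 1 = 0.053
Fissile production rate = g * P * G = 1.01 * 680 * 0.053 = 36.4004 kg/yr
T_d = ln(2) * M0 / (g * P * G)
T_d = ln(2) * 6868 / 36.4004 = 130.78 yr

130.78


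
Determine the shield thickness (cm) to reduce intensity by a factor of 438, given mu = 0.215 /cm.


x = ln(factor) / mu
x = ln(438) / 0.215
x = 28.289 cm

28.289


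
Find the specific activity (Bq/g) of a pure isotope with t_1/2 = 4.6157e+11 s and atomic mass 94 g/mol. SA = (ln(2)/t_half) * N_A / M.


lambda = ln(2) / t_half = ln(2) / 4.6157e+11 = 1.501716e-12 /s
SA = lambda * N_A / M
SA = 1.501716e-12 * 6.022e23 / 94
SA = 9.6206e+09 Bq/g

9.6206e+09


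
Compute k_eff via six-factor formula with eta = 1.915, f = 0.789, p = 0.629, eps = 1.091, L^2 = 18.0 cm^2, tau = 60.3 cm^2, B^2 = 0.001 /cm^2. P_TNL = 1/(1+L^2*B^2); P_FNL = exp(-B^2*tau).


k_inf = eta*f*p*eps = 1.915*0.789*0.629*1.091 = 1.036863
P_TNL = 1/(1 + L^2*B^2) = 1/(1 + 18.0*0.001) = 0.9823183
P_FNL = exp(-B^2*tau) = exp(-0.001*60.3) = 0.9414820
k_eff = k_inf * P_TNL * P_FNL = 1.036863 * 0.9823183 * 0.9414820
k_eff = 0.95893

0.95893


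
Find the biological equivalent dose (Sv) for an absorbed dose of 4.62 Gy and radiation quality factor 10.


H = D * Q
H = 4.62 * 10
H = 46.200 Sv

46.200


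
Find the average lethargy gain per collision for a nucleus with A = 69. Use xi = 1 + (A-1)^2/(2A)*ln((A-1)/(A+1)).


xi = 1 + (A-1)^2/(2A) * ln((A-1)/(A+1))
xi = 1 + (69-1)^2/(2*69) * ln((69-1)/(69 +1))
xi = 0.028707

0.028707


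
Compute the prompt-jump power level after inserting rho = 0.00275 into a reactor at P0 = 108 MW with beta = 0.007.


P1/P0 = beta / (beta - rho)
P1/P0 = 0.007 / (0.007 - 0.00275) = 1.647059
P1 = 108 * 1.647059 = 177.88 MW

177.88


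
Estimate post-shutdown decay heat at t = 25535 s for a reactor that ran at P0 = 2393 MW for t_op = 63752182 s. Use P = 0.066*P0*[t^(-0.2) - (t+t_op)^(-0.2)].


P/P0 = 0.066 * [t^(-0.2) - (t + t_op)^(-0.2)]
P/P0 = 0.066 * [25535^(-0.2) - (25535 + 63752182)^(-0.2)]
P/P0 = 0.066 * [0.1313932 - 0.02748313] = 0.006858065
P = 2393 * 0.006858065 = 16.411 MW

16.411


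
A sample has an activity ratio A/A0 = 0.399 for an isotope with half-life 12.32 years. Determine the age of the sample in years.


lambda = ln(2) / t_half = ln(2) / 12.32 = 0.05626195 /yr
t = -ln(A/A0) / lambda
t = -ln(0.399) / 0.05626195
t = 16.331 yr

16.331


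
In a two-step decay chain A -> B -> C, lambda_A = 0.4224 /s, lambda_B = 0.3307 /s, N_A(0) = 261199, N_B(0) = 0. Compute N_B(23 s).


N_B(t) = lambda_A * N_A0 / (lambda_B - lambda_A) * [exp(-lambda_A*t) - exp(-lambda_B*t)]
exp(-0.4224*23) = 6.035903e-05; exp(-0.3307*23) = 4.974080e-04
N_B = 0.4224 * 261199 / (0.3307 - 0.4224) * (6.035903e-05 - 4.974080e-04)
N_B = 525.84

525.84


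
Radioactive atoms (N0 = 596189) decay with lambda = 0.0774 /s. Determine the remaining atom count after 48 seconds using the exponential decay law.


N = N0 * exp(-lambda * t)
N = 596189 * exp(-0.0774 * 48)
N = 14518

14518


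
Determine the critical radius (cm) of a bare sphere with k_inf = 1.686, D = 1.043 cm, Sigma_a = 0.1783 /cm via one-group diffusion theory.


L^2 = D / Sigma_a = 1.043 / 0.1783 = 5.849692 cm^2
B_m^2 = (k_inf - 1) / L^2 = (1.686 - 1) / 5.849692 = 0.1172711 /cm^2
For a bare sphere: B_g = pi/R, so R_c = pi / sqrt(B_m^2)
R_c = pi / sqrt(0.1172711) = 9.1739 cm

9.1739


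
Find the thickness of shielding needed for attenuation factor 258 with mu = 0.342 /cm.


x = ln(factor) / mu
x = ln(258) / 0.342
x = 16.237 cm

16.237


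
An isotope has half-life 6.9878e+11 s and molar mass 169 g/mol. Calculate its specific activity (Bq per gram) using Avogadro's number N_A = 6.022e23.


lambda = ln(2) / t_half = ln(2) / 6.9878e+11 = 9.919391e-13 /s
SA = lambda * N_A / M
SA = 9.919391e-13 * 6.022e23 / 169
SA = 3.5346e+09 Bq/g

3.5346e+09


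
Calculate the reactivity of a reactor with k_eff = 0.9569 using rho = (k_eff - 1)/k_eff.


rho = (k_eff - 1) / k_eff
rho = (0.9569 - 1) / 0.9569
rho = -0.045041

-0.045041


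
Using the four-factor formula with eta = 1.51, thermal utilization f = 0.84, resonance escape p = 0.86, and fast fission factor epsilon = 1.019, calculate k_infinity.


k_inf = eta * f * p * epsilon
k_inf = 1.51 * 0.84 * 0.86 * 1.019
k_inf = 1.1115

1.1115


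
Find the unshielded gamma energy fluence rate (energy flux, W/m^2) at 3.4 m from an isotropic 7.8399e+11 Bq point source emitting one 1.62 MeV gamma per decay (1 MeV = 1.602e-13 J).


psi = A * E * 1.602e-13 / (4*pi*r^2)
psi = 7.8399e+11 * 1.62 * 1.602e-13 / (4*pi*3.4^2)
psi = 0.0014006 W/m^2

0.0014006


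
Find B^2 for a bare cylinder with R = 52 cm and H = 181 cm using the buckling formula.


B^2 = (2.405/R)^2 + (pi/H)^2
B^2 = (2.405/52)^2 + (pi/181)^2
B^2 = 0.0024403 /cm^2

0.0024403


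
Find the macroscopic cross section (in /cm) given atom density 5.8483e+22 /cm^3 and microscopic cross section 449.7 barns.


Sigma = N * sigma_barns * 1e-24
Sigma = 5.8483e+22 * 449.7 * 1e-24
Sigma = 26.300 /cm

26.300


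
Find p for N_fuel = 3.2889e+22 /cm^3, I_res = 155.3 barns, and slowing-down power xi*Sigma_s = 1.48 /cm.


p = exp(-N * I * 1e-24 / (xi*Sigma_s))
p = exp(-3.2889e+22 * 155.3 * 1e-24 / 1.48)
p = 0.031710

0.031710


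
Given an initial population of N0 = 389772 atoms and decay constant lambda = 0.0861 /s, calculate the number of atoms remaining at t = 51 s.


N = N0 * exp(-lambda * t)
N = 389772 * exp(-0.0861 * 51)
N = 4828.1

4828.1


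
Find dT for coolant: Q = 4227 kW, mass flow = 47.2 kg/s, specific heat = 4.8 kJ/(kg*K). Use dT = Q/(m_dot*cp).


dT = Q / (m_dot * cp)
dT = 4227 / (47.2 * 4.8)
dT = 18.657 C

18.657


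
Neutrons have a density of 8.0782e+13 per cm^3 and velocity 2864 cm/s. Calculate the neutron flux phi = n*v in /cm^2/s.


phi = n * v
phi = 8.0782e+13 * 2864
phi = 2.3136e+17 /cm^2/s

2.3136e+17


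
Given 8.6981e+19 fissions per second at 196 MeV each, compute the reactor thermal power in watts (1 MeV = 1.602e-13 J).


P = fission_rate * E_MeV * 1.602e-13
P = 8.6981e+19 * 196 * 1.602e-13
P = 2.7311e+09 W

2.7311e+09


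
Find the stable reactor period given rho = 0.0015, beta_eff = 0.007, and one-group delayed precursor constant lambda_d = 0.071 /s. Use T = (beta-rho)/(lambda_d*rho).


T = (beta - rho) / (lambda_d * rho)
T = (0.007 - 0.0015) / (0.071 * 0.0015)
T = 51.643 s

51.643


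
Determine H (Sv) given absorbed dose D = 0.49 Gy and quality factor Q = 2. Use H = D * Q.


H = D * Q
H = 0.49 * 2
H = 0.98000 Sv

0.98000


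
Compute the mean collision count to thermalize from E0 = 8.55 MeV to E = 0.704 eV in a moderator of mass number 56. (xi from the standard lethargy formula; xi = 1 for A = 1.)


xi = 1 + (A-1)^2/(2A)*ln((A-1)/(A+1)) = 0.03529286 (for A = 56)
n = ln(E0/E) / xi
n = ln(8.55e6 / 0.704) / 0.03529286
n = ln(1.214489e+07) / 0.03529286 = 462.20

462.20


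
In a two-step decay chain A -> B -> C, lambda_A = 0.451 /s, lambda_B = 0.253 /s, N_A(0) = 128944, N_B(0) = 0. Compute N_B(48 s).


N_B(t) = lambda_A * N_A0 / (lambda_B - lambda_A) * [exp(-lambda_A*t) - exp(-lambda_B*t)]
exp(-0.451*48) = 3.966368e-10; exp(-0.253*48) = 5.320198e-06
N_B = 0.451 * 128944 / (0.253 - 0.451) * (3.966368e-10 - 5.320198e-06)
N_B = 1.5625

1.5625


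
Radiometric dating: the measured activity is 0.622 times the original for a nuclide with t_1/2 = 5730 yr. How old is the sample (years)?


lambda = ln(2) / t_half = ln(2) / 5730 = 1.209681e-04 /yr
t = -ln(A/A0) / lambda
t = -ln(0.622) / 1.209681e-04
t = 3925.1 yr

3925.1


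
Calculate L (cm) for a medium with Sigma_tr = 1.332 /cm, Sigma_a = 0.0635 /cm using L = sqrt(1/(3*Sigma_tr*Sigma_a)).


D = 1 / (3 * Sigma_tr) = 1 / (3 * 1.332) = 0.2502503 cm
L = sqrt(D / Sigma_a)
L = sqrt(0.2502503 / 0.0635)
L = 1.9852 cm

1.9852


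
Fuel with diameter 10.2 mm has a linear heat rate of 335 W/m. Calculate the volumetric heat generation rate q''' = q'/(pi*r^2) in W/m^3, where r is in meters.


r = D / 2 / 1000 = 10.2 / 2 / 1000 = 0.0051 m
q''' = q' / (pi * r^2)
q''' = 335 / (pi * 0.0051^2)
q''' = 4.0997e+06 W/m^3

4.0997e+06


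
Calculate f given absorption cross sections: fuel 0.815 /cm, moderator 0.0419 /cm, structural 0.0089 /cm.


f = Sigma_a_fuel / (Sigma_a_fuel + Sigma_a_mod + Sigma_a_other)
f = 0.815 / (0.815 + 0.0419 + 0.0089)
f = 0.94133

0.94133


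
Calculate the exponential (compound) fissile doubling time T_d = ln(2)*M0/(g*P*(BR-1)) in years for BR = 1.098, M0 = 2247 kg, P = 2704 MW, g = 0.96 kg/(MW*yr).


Breeding gain G = BR - 1 = 1.098 - 1 = 0.098
Fissile production rate = g * P * G = 0.96 * 2704 * 0.098 = 254.39232 kg/yr
T_d = ln(2) * M0 / (g * P * G)
T_d = ln(2) * 2247 / 254.39232 = 6.1224 yr

6.1224


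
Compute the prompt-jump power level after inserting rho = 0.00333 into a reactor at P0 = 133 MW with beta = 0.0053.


P1/P0 = beta / (beta - rho)
P1/P0 = 0.0053 / (0.0053 - 0.00333) = 2.690355
P1 = 133 * 2.690355 = 357.82 MW

357.82


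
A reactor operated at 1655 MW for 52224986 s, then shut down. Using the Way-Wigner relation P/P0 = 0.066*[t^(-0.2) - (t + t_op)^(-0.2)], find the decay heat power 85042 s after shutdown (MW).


P/P0 = 0.066 * [t^(-0.2) - (t + t_op)^(-0.2)]
P/P0 = 0.066 * [85042^(-0.2) - (85042 + 52224986)^(-0.2)]
P/P0 = 0.066 * [0.1032936 - 0.02859453] = 0.004930139
P = 1655 * 0.004930139 = 8.1594 MW

8.1594


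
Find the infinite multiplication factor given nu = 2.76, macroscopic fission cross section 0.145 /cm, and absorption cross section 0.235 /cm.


k_inf = nu * Sigma_f / Sigma_a
k_inf = 2.76 * 0.145 / 0.235
k_inf = 1.7030

1.7030


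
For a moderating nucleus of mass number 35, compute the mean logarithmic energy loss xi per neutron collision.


xi = 1 + (A-1)^2/(2A) * ln((A-1)/(A+1))
xi = 1 + (35-1)^2/(2*35) * ln((35-1)/(35 +1))
xi = 0.056070

0.056070


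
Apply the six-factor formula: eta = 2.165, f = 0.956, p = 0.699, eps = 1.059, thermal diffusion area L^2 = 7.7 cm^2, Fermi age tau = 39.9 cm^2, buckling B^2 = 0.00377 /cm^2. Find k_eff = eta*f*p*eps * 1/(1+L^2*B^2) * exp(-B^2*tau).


k_inf = eta*f*p*eps = 2.165*0.956*0.699*1.059 = 1.532106
P_TNL = 1/(1 + L^2*B^2) = 1/(1 + 7.7*0.00377) = 0.9717899
P_FNL = exp(-B^2*tau) = exp(-0.00377*39.9) = 0.8603440
k_eff = k_inf * P_TNL * P_FNL = 1.532106 * 0.9717899 * 0.8603440
k_eff = 1.2810

1.2810


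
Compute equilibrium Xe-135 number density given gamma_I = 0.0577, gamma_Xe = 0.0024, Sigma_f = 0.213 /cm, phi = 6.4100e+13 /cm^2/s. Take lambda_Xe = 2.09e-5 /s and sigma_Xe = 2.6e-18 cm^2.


Xe_eq = (gamma_I + gamma_Xe) * Sigma_f * phi / (lambda_Xe + sigma_Xe * phi)
Numerator = (0.0577 + 0.0024) * 0.213 * 6.4100e+13 = 8.205633e+11
Denominator = 2.09e-5 + 2.6e-18 * 6.4100e+13 = 1.875600e-04
Xe_eq = 8.205633e+11 / 1.875600e-04 = 4.3749e+15 /cm^3

4.3749e+15
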